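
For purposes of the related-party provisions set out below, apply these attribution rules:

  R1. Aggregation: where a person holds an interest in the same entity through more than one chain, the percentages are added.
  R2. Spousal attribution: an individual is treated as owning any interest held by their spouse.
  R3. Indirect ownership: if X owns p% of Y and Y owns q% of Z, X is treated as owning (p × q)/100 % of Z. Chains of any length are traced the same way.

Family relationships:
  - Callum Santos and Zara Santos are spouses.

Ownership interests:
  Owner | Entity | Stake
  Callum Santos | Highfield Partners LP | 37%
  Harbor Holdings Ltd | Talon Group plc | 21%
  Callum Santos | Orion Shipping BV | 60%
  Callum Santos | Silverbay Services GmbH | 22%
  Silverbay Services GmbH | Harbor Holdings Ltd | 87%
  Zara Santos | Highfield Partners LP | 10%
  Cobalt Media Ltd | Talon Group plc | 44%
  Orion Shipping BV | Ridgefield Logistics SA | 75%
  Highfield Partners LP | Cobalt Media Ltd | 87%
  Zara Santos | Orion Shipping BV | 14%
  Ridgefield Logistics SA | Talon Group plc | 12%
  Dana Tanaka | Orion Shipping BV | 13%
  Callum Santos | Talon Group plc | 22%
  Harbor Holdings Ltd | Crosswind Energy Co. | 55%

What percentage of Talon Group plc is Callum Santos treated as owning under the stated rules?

50.671%

By spousal attribution (R2), Callum Santos is treated as also owning Zara Santos's interest in Highfield Partners LP, giving 37% + 10% = 47%.
By spousal attribution (R2), Callum Santos is treated as also owning Zara Santos's interest in Orion Shipping BV, giving 60% + 14% = 74%.
Chain via Silverbay Services GmbH → Harbor Holdings Ltd (R3): 22% × 87% × 21% = 4.0194% of Talon Group plc.
Chain via Highfield Partners LP → Cobalt Media Ltd (R3): 47% × 87% × 44% = 17.9916% of Talon Group plc.
Chain via Orion Shipping BV → Ridgefield Logistics SA (R3): 74% × 75% × 12% = 6.66% of Talon Group plc.
Direct interest in Talon Group plc: 22%.
Aggregating (R1): 4.0194% + 17.9916% + 6.66% + 22% = 50.671%.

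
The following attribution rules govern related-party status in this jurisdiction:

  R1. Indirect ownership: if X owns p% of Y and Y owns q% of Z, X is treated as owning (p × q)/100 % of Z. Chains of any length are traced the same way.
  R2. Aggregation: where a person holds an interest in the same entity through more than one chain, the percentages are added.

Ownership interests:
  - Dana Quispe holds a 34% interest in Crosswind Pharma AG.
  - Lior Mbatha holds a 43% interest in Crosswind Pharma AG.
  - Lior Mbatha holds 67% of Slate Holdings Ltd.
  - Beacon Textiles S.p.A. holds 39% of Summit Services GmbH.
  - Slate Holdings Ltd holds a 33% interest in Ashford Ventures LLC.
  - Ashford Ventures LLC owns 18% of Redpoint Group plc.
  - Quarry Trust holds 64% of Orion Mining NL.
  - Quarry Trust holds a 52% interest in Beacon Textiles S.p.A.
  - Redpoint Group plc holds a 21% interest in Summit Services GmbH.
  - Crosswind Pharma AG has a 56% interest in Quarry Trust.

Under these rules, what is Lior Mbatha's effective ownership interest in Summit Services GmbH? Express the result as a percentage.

5.719182%

Chain via Crosswind Pharma AG → Quarry Trust → Beacon Textiles S.p.A. (R1): 43% × 56% × 52% × 39% = 4.883424% of Summit Services GmbH.
Chain via Slate Holdings Ltd → Ashford Ventures LLC → Redpoint Group plc (R1): 67% × 33% × 18% × 21% = 0.835758% of Summit Services GmbH.
Aggregating (R2): 4.883424% + 0.835758% = 5.719182%.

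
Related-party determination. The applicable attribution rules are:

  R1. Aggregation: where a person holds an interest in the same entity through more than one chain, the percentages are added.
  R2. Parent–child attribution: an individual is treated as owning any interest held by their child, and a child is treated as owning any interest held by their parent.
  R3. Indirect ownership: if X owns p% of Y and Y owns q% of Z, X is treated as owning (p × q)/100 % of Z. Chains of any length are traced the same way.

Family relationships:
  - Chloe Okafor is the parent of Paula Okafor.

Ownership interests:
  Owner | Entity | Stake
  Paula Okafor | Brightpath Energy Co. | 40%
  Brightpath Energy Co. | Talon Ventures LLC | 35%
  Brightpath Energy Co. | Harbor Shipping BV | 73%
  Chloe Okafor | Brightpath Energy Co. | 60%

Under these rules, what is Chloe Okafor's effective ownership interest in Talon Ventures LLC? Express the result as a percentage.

By parent–child attribution (R2), Chloe Okafor is treated as also owning Paula Okafor's interest in Brightpath Energy Co, giving 60% + 40% = 100%.
Chain via Brightpath Energy Co. (R3): 100% × 35% = 35% of Talon Ventures LLC.

35%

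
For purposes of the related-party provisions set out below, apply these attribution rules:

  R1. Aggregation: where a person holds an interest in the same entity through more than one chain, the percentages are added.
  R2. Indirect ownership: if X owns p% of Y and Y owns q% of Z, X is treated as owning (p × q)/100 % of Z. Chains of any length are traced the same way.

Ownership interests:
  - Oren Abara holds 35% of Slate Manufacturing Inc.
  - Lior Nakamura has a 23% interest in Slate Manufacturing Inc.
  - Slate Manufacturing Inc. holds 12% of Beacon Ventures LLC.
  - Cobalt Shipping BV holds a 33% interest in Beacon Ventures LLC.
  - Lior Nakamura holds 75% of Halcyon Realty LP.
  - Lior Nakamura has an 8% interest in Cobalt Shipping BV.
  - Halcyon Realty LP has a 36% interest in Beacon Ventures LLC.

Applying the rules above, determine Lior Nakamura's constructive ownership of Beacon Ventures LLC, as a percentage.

32.4%

Chain via Cobalt Shipping BV (R2): 8% × 33% = 2.64% of Beacon Ventures LLC.
Chain via Slate Manufacturing Inc. (R2): 23% × 12% = 2.76% of Beacon Ventures LLC.
Chain via Halcyon Realty LP (R2): 75% × 36% = 27% of Beacon Ventures LLC.
Aggregating (R1): 2.64% + 2.76% + 27% = 32.4%.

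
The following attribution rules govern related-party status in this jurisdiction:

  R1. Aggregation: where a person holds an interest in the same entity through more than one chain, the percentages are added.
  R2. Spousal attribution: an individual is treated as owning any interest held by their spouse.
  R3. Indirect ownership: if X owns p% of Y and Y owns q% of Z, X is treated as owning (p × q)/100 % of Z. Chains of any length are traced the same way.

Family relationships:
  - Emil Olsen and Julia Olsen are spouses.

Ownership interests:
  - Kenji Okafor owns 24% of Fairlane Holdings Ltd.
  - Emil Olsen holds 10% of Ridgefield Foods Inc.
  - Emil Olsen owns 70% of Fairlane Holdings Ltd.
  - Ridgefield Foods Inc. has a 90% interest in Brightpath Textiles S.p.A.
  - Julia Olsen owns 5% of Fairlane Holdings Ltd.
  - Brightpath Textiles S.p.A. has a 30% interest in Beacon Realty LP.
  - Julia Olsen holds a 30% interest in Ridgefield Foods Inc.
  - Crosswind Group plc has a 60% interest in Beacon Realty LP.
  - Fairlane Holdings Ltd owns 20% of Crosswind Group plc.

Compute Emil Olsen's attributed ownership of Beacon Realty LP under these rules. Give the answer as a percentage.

By spousal attribution (R2), Emil Olsen is treated as also owning Julia Olsen's interest in Fairlane Holdings Ltd, giving 70% + 5% = 75%.
By spousal attribution (R2), Emil Olsen is treated as also owning Julia Olsen's interest in Ridgefield Foods Inc, giving 10% + 30% = 40%.
Chain via Fairlane Holdings Ltd → Crosswind Group plc (R3): 75% × 20% × 60% = 9% of Beacon Realty LP.
Chain via Ridgefield Foods Inc. → Brightpath Textiles S.p.A. (R3): 40% × 90% × 30% = 10.8% of Beacon Realty LP.
Aggregating (R1): 9% + 10.8% = 19.8%.

19.8%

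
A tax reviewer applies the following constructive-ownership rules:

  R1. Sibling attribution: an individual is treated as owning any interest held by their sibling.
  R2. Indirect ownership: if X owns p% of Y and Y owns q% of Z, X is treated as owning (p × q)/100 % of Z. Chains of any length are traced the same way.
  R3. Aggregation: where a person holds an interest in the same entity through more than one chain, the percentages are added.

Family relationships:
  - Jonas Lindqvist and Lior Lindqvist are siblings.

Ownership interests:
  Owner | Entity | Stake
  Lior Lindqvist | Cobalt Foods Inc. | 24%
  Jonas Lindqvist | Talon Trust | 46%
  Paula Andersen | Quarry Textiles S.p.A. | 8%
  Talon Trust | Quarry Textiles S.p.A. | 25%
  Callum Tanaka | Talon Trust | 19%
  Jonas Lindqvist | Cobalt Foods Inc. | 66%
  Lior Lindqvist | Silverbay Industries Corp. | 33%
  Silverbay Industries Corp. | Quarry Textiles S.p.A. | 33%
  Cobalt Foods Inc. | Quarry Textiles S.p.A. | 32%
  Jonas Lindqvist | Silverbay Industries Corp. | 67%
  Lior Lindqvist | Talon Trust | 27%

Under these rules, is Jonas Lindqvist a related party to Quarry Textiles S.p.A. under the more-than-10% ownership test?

By sibling attribution (R1), Jonas Lindqvist is treated as also owning Lior Lindqvist's interest in Cobalt Foods Inc, giving 66% + 24% = 90%.
By sibling attribution (R1), Jonas Lindqvist is treated as also owning Lior Lindqvist's interest in Silverbay Industries Corp, giving 67% + 33% = 100%.
By sibling attribution (R1), Jonas Lindqvist is treated as also owning Lior Lindqvist's interest in Talon Trust, giving 46% + 27% = 73%.
Chain via Cobalt Foods Inc. (R2): 90% × 32% = 28.8% of Quarry Textiles S.p.A.
Chain via Silverbay Industries Corp. (R2): 100% × 33% = 33% of Quarry Textiles S.p.A.
Chain via Talon Trust (R2): 73% × 25% = 18.25% of Quarry Textiles S.p.A.
Aggregating (R3): 28.8% + 33% + 18.25% = 80.05%.
80.05% exceeds the 10% threshold, so Jonas is a related party to Quarry Textiles S.p.A.

Yes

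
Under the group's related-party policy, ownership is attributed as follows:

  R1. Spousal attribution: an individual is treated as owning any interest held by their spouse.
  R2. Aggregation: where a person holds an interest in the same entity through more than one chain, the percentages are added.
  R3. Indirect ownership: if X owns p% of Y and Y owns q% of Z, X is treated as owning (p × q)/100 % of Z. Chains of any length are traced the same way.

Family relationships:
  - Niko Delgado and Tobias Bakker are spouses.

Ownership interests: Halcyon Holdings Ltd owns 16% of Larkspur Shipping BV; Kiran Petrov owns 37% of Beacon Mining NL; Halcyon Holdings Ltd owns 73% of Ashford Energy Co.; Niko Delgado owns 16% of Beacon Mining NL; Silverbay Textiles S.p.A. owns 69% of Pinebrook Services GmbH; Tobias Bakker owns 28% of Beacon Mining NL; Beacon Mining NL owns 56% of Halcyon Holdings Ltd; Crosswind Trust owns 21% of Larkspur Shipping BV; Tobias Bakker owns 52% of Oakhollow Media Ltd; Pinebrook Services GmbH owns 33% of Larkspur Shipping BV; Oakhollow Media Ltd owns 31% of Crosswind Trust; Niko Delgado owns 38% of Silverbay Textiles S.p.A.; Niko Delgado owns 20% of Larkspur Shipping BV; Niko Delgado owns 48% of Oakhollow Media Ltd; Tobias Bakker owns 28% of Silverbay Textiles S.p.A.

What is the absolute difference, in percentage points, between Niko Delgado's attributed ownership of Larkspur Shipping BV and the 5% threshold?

40.4806

By spousal attribution (R1), Niko Delgado is treated as also owning Tobias Bakker's interest in Beacon Mining NL, giving 16% + 28% = 44%.
By spousal attribution (R1), Niko Delgado is treated as also owning Tobias Bakker's interest in Silverbay Textiles S.p.A, giving 38% + 28% = 66%.
By spousal attribution (R1), Niko Delgado is treated as also owning Tobias Bakker's interest in Oakhollow Media Ltd, giving 48% + 52% = 100%.
Chain via Beacon Mining NL → Halcyon Holdings Ltd (R3): 44% × 56% × 16% = 3.9424% of Larkspur Shipping BV.
Chain via Silverbay Textiles S.p.A. → Pinebrook Services GmbH (R3): 66% × 69% × 33% = 15.0282% of Larkspur Shipping BV.
Chain via Oakhollow Media Ltd → Crosswind Trust (R3): 100% × 31% × 21% = 6.51% of Larkspur Shipping BV.
Direct interest in Larkspur Shipping BV: 20%.
Aggregating (R2): 3.9424% + 15.0282% + 6.51% + 20% = 45.4806%.
45.4806% exceeds the 5% threshold by 40.4806 percentage points.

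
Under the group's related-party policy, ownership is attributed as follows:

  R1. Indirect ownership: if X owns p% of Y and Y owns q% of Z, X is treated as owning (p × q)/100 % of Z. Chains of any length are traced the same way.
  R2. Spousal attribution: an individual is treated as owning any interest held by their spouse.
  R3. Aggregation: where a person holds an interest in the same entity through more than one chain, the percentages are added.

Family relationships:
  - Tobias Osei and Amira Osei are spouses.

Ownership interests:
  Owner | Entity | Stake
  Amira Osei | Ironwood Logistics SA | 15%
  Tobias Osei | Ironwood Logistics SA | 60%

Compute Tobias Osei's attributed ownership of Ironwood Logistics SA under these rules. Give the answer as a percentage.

By spousal attribution (R2), Tobias Osei is treated as also owning Amira Osei's interest in Ironwood Logistics SA, giving 60% + 15% = 75%.
Direct interest in Ironwood Logistics SA: 75%.

75%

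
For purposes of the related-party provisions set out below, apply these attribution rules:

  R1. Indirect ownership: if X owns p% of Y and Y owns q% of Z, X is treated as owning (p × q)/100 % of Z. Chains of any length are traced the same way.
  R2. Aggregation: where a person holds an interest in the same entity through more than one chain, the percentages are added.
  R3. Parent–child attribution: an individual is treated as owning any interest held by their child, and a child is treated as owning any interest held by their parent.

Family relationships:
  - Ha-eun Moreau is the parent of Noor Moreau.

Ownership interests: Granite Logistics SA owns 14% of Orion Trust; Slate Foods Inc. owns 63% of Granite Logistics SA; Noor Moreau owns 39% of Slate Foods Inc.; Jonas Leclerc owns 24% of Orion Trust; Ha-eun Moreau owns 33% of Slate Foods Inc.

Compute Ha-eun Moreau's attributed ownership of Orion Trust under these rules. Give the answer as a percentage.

By parent–child attribution (R3), Ha-eun Moreau is treated as also owning Noor Moreau's interest in Slate Foods Inc, giving 33% + 39% = 72%.
Chain via Slate Foods Inc. → Granite Logistics SA (R1): 72% × 63% × 14% = 6.3504% of Orion Trust.

6.3504%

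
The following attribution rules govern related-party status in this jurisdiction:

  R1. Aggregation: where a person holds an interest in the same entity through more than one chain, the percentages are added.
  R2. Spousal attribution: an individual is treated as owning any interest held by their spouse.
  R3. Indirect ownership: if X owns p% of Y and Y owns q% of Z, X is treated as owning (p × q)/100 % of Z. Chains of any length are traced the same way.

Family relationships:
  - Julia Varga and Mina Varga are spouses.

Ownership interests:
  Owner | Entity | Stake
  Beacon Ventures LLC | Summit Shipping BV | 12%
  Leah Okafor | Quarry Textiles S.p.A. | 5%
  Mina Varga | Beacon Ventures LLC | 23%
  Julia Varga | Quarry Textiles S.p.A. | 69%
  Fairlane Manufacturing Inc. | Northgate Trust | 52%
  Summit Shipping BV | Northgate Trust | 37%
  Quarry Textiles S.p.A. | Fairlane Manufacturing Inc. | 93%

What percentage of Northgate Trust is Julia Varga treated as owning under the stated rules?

By spousal attribution (R2), Julia Varga is treated as owning Mina Varga's 23% interest in Beacon Ventures LLC.
Chain via Quarry Textiles S.p.A. → Fairlane Manufacturing Inc. (R3): 69% × 93% × 52% = 33.3684% of Northgate Trust.
Chain via Beacon Ventures LLC → Summit Shipping BV (R3): 23% × 12% × 37% = 1.0212% of Northgate Trust.
Aggregating (R1): 33.3684% + 1.0212% = 34.3896%.

34.3896%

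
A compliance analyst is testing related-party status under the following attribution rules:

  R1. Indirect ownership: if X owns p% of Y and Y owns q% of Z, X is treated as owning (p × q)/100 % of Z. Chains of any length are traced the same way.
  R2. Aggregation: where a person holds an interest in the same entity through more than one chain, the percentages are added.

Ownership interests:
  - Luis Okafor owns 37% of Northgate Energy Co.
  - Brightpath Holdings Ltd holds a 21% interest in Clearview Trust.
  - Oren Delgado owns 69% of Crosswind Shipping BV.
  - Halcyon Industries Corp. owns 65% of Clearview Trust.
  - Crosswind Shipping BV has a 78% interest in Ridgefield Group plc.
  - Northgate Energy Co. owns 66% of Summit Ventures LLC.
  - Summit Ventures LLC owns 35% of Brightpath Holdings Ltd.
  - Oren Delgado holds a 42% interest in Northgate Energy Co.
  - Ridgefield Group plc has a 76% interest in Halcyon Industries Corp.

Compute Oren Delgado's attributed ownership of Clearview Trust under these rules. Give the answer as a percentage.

Chain via Crosswind Shipping BV → Ridgefield Group plc → Halcyon Industries Corp. (R1): 69% × 78% × 76% × 65% = 26.58708% of Clearview Trust.
Chain via Northgate Energy Co. → Summit Ventures LLC → Brightpath Holdings Ltd (R1): 42% × 66% × 35% × 21% = 2.03742% of Clearview Trust.
Aggregating (R2): 26.58708% + 2.03742% = 28.6245%.

28.6245%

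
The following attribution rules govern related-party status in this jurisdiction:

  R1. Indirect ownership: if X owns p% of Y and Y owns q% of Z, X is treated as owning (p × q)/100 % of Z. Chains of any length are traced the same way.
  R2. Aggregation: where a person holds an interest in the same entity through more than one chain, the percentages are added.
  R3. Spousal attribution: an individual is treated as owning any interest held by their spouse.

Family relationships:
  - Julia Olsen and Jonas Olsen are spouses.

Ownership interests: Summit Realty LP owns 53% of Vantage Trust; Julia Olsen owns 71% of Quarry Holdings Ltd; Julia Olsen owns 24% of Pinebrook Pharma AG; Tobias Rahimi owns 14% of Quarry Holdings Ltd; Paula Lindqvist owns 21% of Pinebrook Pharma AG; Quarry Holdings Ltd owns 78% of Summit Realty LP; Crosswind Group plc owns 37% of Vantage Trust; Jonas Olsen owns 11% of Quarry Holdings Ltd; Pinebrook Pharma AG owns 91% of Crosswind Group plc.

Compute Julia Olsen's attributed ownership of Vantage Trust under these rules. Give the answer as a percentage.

By spousal attribution (R3), Julia Olsen is treated as also owning Jonas Olsen's interest in Quarry Holdings Ltd, giving 71% + 11% = 82%.
Chain via Quarry Holdings Ltd → Summit Realty LP (R1): 82% × 78% × 53% = 33.8988% of Vantage Trust.
Chain via Pinebrook Pharma AG → Crosswind Group plc (R1): 24% × 91% × 37% = 8.0808% of Vantage Trust.
Aggregating (R2): 33.8988% + 8.0808% = 41.9796%.

41.9796%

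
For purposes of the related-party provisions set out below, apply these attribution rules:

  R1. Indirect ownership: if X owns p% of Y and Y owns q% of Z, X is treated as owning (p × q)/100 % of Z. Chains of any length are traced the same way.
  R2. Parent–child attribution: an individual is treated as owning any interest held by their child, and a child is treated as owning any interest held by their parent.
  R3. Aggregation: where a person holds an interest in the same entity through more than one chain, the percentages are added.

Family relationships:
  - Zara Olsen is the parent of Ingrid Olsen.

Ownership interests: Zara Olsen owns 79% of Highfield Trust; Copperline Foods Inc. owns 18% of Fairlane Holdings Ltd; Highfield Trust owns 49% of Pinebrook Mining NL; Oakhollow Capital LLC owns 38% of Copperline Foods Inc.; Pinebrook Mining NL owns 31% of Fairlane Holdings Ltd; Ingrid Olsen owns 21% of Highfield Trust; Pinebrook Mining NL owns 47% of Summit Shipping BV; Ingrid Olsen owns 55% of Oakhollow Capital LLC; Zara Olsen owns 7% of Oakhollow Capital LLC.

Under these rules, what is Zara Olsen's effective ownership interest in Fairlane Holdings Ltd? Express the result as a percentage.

By parent–child attribution (R2), Zara Olsen is treated as also owning Ingrid Olsen's interest in Oakhollow Capital LLC, giving 7% + 55% = 62%.
By parent–child attribution (R2), Zara Olsen is treated as also owning Ingrid Olsen's interest in Highfield Trust, giving 79% + 21% = 100%.
Chain via Oakhollow Capital LLC → Copperline Foods Inc. (R1): 62% × 38% × 18% = 4.2408% of Fairlane Holdings Ltd.
Chain via Highfield Trust → Pinebrook Mining NL (R1): 100% × 49% × 31% = 15.19% of Fairlane Holdings Ltd.
Aggregating (R3): 4.2408% + 15.19% = 19.4308%.

19.4308%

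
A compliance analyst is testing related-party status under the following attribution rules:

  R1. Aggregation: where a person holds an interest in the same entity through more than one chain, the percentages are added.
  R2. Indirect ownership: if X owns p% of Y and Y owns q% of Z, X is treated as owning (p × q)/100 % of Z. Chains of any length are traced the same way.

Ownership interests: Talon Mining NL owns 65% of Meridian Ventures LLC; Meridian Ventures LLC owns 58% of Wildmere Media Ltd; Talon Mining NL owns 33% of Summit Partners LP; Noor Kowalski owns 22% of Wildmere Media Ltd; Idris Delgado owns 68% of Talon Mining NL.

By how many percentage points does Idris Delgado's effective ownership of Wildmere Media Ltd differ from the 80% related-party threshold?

54.364

Chain via Talon Mining NL → Meridian Ventures LLC (R2): 68% × 65% × 58% = 25.636% of Wildmere Media Ltd.
25.636% falls short of the 80% threshold by 54.364 percentage points.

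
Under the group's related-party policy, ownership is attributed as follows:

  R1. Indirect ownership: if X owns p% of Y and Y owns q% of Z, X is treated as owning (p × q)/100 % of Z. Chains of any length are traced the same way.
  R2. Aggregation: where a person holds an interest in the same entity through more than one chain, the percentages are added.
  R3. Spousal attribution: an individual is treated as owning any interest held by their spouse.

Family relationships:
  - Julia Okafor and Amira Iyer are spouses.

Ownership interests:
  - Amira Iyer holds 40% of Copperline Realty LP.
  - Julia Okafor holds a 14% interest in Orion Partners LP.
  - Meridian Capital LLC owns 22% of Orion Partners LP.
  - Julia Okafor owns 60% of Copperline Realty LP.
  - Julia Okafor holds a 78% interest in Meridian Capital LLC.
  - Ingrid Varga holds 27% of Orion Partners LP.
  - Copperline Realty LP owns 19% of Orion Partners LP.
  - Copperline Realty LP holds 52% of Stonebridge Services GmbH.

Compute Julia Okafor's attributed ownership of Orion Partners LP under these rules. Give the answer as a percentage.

By spousal attribution (R3), Julia Okafor is treated as also owning Amira Iyer's interest in Copperline Realty LP, giving 60% + 40% = 100%.
Chain via Meridian Capital LLC (R1): 78% × 22% = 17.16% of Orion Partners LP.
Chain via Copperline Realty LP (R1): 100% × 19% = 19% of Orion Partners LP.
Direct interest in Orion Partners LP: 14%.
Aggregating (R2): 17.16% + 19% + 14% = 50.16%.

50.16%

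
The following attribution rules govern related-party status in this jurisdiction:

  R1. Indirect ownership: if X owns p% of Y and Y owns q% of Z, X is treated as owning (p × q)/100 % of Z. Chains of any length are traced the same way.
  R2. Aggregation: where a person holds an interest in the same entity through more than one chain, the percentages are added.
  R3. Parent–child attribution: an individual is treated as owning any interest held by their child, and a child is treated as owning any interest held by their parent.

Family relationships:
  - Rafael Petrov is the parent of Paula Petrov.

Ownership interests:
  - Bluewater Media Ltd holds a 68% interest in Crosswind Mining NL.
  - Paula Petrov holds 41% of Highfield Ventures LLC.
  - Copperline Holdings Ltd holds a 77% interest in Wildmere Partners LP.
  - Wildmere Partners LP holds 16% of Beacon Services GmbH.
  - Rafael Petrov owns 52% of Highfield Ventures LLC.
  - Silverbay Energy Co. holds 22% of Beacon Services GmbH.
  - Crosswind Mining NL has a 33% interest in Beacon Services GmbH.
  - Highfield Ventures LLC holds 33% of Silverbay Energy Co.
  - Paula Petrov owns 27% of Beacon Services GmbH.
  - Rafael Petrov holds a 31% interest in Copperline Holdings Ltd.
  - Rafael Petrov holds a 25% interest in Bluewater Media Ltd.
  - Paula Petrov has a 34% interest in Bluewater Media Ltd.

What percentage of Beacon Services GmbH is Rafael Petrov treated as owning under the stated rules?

50.8106%

By parent–child attribution (R3), Rafael Petrov is treated as also owning Paula Petrov's interest in Bluewater Media Ltd, giving 25% + 34% = 59%.
By parent–child attribution (R3), Rafael Petrov is treated as also owning Paula Petrov's interest in Highfield Ventures LLC, giving 52% + 41% = 93%.
By parent–child attribution (R3), Rafael Petrov is treated as owning Paula Petrov's 27% interest in Beacon Services GmbH.
Chain via Bluewater Media Ltd → Crosswind Mining NL (R1): 59% × 68% × 33% = 13.2396% of Beacon Services GmbH.
Chain via Highfield Ventures LLC → Silverbay Energy Co. (R1): 93% × 33% × 22% = 6.7518% of Beacon Services GmbH.
Chain via Copperline Holdings Ltd → Wildmere Partners LP (R1): 31% × 77% × 16% = 3.8192% of Beacon Services GmbH.
Direct interest in Beacon Services GmbH: 27%.
Aggregating (R2): 13.2396% + 6.7518% + 3.8192% + 27% = 50.8106%.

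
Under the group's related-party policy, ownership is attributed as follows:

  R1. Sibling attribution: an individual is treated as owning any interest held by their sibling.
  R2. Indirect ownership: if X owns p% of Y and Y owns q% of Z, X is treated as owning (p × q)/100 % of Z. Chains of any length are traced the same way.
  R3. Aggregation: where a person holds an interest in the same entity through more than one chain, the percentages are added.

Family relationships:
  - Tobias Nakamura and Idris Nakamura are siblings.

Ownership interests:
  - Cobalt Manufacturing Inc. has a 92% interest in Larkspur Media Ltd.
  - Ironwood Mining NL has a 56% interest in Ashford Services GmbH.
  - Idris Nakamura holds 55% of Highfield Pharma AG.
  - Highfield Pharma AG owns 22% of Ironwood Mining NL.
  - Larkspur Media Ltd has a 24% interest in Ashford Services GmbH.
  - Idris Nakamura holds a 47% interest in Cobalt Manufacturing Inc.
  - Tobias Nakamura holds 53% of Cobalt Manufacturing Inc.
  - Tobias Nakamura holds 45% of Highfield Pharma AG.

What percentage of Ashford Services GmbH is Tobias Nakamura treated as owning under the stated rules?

By sibling attribution (R1), Tobias Nakamura is treated as also owning Idris Nakamura's interest in Cobalt Manufacturing Inc, giving 53% + 47% = 100%.
By sibling attribution (R1), Tobias Nakamura is treated as also owning Idris Nakamura's interest in Highfield Pharma AG, giving 45% + 55% = 100%.
Chain via Cobalt Manufacturing Inc. → Larkspur Media Ltd (R2): 100% × 92% × 24% = 22.08% of Ashford Services GmbH.
Chain via Highfield Pharma AG → Ironwood Mining NL (R2): 100% × 22% × 56% = 12.32% of Ashford Services GmbH.
Aggregating (R3): 22.08% + 12.32% = 34.4%.

34.4%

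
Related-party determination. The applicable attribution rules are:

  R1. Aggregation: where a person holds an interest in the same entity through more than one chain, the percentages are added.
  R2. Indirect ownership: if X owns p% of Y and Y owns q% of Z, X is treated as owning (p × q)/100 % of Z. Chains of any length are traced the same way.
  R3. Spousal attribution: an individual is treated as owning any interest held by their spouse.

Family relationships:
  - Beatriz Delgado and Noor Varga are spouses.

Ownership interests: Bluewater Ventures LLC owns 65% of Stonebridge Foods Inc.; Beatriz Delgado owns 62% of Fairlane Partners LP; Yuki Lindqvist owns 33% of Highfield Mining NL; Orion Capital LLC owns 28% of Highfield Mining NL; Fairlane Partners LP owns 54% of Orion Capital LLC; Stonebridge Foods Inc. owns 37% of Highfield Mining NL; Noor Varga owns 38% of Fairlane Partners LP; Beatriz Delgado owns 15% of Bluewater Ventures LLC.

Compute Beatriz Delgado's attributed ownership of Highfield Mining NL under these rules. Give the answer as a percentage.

18.7275%

By spousal attribution (R3), Beatriz Delgado is treated as also owning Noor Varga's interest in Fairlane Partners LP, giving 62% + 38% = 100%.
Chain via Fairlane Partners LP → Orion Capital LLC (R2): 100% × 54% × 28% = 15.12% of Highfield Mining NL.
Chain via Bluewater Ventures LLC → Stonebridge Foods Inc. (R2): 15% × 65% × 37% = 3.6075% of Highfield Mining NL.
Aggregating (R1): 15.12% + 3.6075% = 18.7275%.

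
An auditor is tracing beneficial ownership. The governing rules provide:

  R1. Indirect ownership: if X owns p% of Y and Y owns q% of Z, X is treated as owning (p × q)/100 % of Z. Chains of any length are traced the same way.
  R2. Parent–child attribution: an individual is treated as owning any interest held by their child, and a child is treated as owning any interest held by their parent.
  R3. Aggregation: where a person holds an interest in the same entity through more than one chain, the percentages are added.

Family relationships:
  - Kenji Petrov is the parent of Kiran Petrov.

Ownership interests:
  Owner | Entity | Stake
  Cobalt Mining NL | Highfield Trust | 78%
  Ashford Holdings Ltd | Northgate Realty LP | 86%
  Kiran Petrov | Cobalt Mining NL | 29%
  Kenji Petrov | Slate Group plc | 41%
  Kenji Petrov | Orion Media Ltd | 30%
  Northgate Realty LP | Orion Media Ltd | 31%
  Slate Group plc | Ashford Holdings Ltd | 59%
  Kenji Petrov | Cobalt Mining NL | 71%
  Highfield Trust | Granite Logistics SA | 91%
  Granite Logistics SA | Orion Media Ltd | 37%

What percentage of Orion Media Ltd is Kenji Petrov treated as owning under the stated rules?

62.711654%

By parent–child attribution (R2), Kenji Petrov is treated as also owning Kiran Petrov's interest in Cobalt Mining NL, giving 71% + 29% = 100%.
Chain via Cobalt Mining NL → Highfield Trust → Granite Logistics SA (R1): 100% × 78% × 91% × 37% = 26.2626% of Orion Media Ltd.
Chain via Slate Group plc → Ashford Holdings Ltd → Northgate Realty LP (R1): 41% × 59% × 86% × 31% = 6.449054% of Orion Media Ltd.
Direct interest in Orion Media Ltd: 30%.
Aggregating (R3): 26.2626% + 6.449054% + 30% = 62.711654%.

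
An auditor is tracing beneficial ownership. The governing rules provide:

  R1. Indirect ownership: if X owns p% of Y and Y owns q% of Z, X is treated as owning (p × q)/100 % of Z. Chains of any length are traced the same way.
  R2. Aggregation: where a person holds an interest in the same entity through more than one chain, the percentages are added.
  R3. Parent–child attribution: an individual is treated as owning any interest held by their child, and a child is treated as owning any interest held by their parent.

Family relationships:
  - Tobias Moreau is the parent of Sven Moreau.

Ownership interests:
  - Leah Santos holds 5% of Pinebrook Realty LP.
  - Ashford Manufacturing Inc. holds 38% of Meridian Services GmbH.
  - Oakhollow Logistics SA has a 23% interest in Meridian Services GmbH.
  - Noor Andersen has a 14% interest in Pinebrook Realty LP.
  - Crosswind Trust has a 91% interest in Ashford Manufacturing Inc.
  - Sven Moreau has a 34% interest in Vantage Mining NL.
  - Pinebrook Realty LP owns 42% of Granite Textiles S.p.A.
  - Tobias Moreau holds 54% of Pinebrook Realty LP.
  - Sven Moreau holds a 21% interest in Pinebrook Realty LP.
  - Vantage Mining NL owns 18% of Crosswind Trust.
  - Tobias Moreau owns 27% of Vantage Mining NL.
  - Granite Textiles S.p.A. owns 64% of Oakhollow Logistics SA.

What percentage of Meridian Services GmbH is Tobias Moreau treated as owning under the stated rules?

8.433684%

By parent–child attribution (R3), Tobias Moreau is treated as also owning Sven Moreau's interest in Pinebrook Realty LP, giving 54% + 21% = 75%.
By parent–child attribution (R3), Tobias Moreau is treated as also owning Sven Moreau's interest in Vantage Mining NL, giving 27% + 34% = 61%.
Chain via Pinebrook Realty LP → Granite Textiles S.p.A. → Oakhollow Logistics SA (R1): 75% × 42% × 64% × 23% = 4.6368% of Meridian Services GmbH.
Chain via Vantage Mining NL → Crosswind Trust → Ashford Manufacturing Inc. (R1): 61% × 18% × 91% × 38% = 3.796884% of Meridian Services GmbH.
Aggregating (R2): 4.6368% + 3.796884% = 8.433684%.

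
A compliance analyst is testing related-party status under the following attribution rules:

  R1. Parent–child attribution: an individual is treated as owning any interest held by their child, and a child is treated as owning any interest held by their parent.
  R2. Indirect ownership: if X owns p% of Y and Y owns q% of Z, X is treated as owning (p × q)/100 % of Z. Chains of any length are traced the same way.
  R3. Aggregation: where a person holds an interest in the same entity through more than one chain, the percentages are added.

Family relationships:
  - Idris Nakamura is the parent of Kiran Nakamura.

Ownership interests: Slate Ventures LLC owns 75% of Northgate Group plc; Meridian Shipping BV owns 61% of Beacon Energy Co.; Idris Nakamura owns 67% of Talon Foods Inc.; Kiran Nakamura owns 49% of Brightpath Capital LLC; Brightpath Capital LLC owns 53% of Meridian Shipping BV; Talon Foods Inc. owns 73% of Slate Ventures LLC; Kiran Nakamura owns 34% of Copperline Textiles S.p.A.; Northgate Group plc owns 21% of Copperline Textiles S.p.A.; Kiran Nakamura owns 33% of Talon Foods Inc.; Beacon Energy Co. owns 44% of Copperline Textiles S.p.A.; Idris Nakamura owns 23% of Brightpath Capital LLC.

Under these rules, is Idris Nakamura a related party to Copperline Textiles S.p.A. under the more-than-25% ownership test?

By parent–child attribution (R1), Idris Nakamura is treated as also owning Kiran Nakamura's interest in Brightpath Capital LLC, giving 23% + 49% = 72%.
By parent–child attribution (R1), Idris Nakamura is treated as also owning Kiran Nakamura's interest in Talon Foods Inc, giving 67% + 33% = 100%.
By parent–child attribution (R1), Idris Nakamura is treated as owning Kiran Nakamura's 34% interest in Copperline Textiles S.p.A.
Chain via Brightpath Capital LLC → Meridian Shipping BV → Beacon Energy Co. (R2): 72% × 53% × 61% × 44% = 10.242144% of Copperline Textiles S.p.A.
Chain via Talon Foods Inc. → Slate Ventures LLC → Northgate Group plc (R2): 100% × 73% × 75% × 21% = 11.4975% of Copperline Textiles S.p.A.
Direct interest in Copperline Textiles S.p.A: 34%.
Aggregating (R3): 10.242144% + 11.4975% + 34% = 55.739644%.
55.739644% exceeds the 25% threshold, so Idris is a related party to Copperline Textiles S.p.A.

Yes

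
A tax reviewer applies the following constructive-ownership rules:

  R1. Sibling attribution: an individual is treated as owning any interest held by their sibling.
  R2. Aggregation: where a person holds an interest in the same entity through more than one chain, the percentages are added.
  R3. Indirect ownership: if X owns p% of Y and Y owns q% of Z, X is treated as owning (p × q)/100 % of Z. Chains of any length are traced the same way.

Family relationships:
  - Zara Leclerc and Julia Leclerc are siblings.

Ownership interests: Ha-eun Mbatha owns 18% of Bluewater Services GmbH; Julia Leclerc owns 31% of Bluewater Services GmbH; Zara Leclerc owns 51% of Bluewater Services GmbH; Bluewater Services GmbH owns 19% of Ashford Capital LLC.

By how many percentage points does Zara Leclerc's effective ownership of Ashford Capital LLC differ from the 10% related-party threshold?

By sibling attribution (R1), Zara Leclerc is treated as also owning Julia Leclerc's interest in Bluewater Services GmbH, giving 51% + 31% = 82%.
Chain via Bluewater Services GmbH (R3): 82% × 19% = 15.58% of Ashford Capital LLC.
15.58% exceeds the 10% threshold by 5.58 percentage points.

5.58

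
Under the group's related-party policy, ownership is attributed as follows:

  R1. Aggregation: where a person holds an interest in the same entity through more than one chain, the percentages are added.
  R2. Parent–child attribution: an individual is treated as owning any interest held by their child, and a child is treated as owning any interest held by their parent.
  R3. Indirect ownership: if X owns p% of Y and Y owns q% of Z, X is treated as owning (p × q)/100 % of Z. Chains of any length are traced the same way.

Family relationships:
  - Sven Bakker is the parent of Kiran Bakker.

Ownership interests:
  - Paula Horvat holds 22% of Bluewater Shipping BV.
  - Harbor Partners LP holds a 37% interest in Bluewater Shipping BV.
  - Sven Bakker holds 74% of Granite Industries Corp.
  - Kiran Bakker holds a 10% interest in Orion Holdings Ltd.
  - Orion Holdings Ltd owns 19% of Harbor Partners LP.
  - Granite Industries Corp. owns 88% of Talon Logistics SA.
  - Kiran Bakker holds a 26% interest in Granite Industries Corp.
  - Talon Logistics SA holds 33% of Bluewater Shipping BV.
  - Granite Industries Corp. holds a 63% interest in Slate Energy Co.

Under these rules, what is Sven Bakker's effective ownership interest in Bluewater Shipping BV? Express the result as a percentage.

By parent–child attribution (R2), Sven Bakker is treated as also owning Kiran Bakker's interest in Granite Industries Corp, giving 74% + 26% = 100%.
By parent–child attribution (R2), Sven Bakker is treated as owning Kiran Bakker's 10% interest in Orion Holdings Ltd.
Chain via Granite Industries Corp. → Talon Logistics SA (R3): 100% × 88% × 33% = 29.04% of Bluewater Shipping BV.
Chain via Orion Holdings Ltd → Harbor Partners LP (R3): 10% × 19% × 37% = 0.703% of Bluewater Shipping BV.
Aggregating (R1): 29.04% + 0.703% = 29.743%.

29.743%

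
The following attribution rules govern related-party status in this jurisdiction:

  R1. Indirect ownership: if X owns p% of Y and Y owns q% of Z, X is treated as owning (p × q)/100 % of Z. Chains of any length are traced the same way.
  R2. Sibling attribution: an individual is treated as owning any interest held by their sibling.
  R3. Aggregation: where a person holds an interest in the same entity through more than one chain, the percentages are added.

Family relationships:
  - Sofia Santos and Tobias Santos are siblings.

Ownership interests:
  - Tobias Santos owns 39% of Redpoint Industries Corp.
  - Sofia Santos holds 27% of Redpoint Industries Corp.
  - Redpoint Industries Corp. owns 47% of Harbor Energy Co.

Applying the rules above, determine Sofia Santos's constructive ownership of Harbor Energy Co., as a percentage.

By sibling attribution (R2), Sofia Santos is treated as also owning Tobias Santos's interest in Redpoint Industries Corp, giving 27% + 39% = 66%.
Chain via Redpoint Industries Corp. (R1): 66% × 47% = 31.02% of Harbor Energy Co.

31.02%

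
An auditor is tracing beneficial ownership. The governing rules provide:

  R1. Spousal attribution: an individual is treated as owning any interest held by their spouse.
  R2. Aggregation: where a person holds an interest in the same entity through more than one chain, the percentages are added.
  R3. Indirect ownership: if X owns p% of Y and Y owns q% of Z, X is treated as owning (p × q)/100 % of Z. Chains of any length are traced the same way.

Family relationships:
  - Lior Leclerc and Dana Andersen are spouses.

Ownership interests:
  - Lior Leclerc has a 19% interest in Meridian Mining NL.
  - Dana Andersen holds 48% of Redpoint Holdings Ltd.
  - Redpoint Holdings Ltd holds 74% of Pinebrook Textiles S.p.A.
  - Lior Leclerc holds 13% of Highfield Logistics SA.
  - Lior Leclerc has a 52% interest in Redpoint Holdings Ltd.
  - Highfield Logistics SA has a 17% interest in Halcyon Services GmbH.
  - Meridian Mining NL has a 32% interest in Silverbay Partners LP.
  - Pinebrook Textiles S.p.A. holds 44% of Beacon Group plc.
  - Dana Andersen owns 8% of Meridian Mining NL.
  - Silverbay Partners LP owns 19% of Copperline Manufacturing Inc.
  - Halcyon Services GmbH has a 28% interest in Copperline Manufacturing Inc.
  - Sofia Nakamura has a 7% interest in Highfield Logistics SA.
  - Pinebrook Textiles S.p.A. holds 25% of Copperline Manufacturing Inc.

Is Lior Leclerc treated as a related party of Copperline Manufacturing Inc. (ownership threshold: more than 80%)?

By spousal attribution (R1), Lior Leclerc is treated as also owning Dana Andersen's interest in Redpoint Holdings Ltd, giving 52% + 48% = 100%.
By spousal attribution (R1), Lior Leclerc is treated as also owning Dana Andersen's interest in Meridian Mining NL, giving 19% + 8% = 27%.
Chain via Redpoint Holdings Ltd → Pinebrook Textiles S.p.A. (R3): 100% × 74% × 25% = 18.5% of Copperline Manufacturing Inc.
Chain via Meridian Mining NL → Silverbay Partners LP (R3): 27% × 32% × 19% = 1.6416% of Copperline Manufacturing Inc.
Chain via Highfield Logistics SA → Halcyon Services GmbH (R3): 13% × 17% × 28% = 0.6188% of Copperline Manufacturing Inc.
Aggregating (R2): 18.5% + 1.6416% + 0.6188% = 20.7604%.
20.7604% does not exceed the 80% threshold, so Lior is not a related party to Copperline Manufacturing Inc.

No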